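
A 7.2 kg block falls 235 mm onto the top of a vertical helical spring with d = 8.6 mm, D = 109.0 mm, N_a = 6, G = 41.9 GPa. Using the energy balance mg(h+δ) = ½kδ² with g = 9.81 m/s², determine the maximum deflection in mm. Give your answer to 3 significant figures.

k = Gd⁴/(8D³N_a) = (41.9×10³)(8.6⁴)/(8·109.0³·6) = 3.6871 N/mm
W = mg = 7.2 × 9.81 = 70.632 N
½kδ² − Wδ − Wh = 0 → δ = (W + √(W² + 2kWh))/k
δ = (70.632 + √(4988.9 + 122401))/3.6871 = (70.632 + 356.92)/3.6871 = 115.96 mm

116 mm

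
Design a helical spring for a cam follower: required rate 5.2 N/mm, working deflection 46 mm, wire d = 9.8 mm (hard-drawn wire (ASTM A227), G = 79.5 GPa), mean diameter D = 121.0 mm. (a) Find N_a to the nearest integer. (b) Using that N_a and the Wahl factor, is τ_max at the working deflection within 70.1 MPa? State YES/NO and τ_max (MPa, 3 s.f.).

N_a = Gd⁴/(8D³k) = (79.5×10³)(9.8⁴)/(8·121.0³·5.2) = 9.95 → N_a = 10
Actual rate k = Gd⁴/(8D³·10) = 5.174 N/mm
Working load F = kδ = 5.174·46 = 238 N
C = 121.0/9.8 = 12.3469; K_W = (4C−1)/(4C−4)+0.615/C = 1.1159
τ_max = K_W·8FD/(πd³) = 1.1159·77.917 = 86.948 MPa
τ_max > 70.1 MPa → exceeds allowable

(a) 10 coils; (b) NO, τ_max = 86.9 MPa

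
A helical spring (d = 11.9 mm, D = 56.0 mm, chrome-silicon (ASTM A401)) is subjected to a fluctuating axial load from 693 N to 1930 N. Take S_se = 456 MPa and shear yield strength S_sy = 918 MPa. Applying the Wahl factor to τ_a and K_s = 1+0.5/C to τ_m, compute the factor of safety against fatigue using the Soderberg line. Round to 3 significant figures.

3.49

C = D/d = 56.0/11.9 = 4.7059; K_W = (4C−1)/(4C−4)+0.615/C = 1.3331; K_s = 1+0.5/C = 1.1062
F_a = (F_max−F_min)/2 = 618.5 N; F_m = (F_max+F_min)/2 = 1311.5 N
τ_a = K_W·8F_aD/(πd³) = 1.3331 × 52.339 = 69.772 MPa
τ_m = K_s·8F_mD/(πd³) = 1.1062 × 110.98 = 122.77 MPa
Soderberg: 1/n_f = τ_a/S_se + τ_m/S_sy = 69.772/456 + 122.77/918 = 0.15301 + 0.13374 = 0.28675
n_f = 1/0.28675 = 3.487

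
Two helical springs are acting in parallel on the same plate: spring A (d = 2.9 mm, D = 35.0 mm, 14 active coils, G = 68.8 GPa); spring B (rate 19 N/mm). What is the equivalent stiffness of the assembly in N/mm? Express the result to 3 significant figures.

k_A = Gd⁴/(8D³N_a) = (68.8×10³)(2.9⁴)/(8·35.0³·14) = 1.0133 N/mm
Parallel: k_eq = 1.0133 + 19 = 20.013 N/mm

20.0 N/mm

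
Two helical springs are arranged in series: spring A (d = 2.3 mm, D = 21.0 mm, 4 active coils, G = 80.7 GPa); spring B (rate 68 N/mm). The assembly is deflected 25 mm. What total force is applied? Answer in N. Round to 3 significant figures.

k_A = Gd⁴/(8D³N_a) = (80.7×10³)(2.3⁴)/(8·21.0³·4) = 7.6204 N/mm
Series: 1/k_eq = 1/7.6204 + 1/68 = 0.14593; k_eq = 6.8525 N/mm
F = k_eq·δ = 6.8525·25 = 171.31 N

171 N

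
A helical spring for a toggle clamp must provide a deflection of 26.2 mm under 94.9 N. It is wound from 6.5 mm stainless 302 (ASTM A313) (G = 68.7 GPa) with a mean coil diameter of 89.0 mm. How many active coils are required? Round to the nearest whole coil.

Required rate k = F/δ = 94.9/26.2 = 3.6221 N/mm
N_a = Gd⁴/(8D³k) = (68.7×10³ × 6.5⁴)/(8 × 89.0³ × 3.6221)
    = 1.22634e+08 / 2.0428e+07 = 6.003 → 6 coils

6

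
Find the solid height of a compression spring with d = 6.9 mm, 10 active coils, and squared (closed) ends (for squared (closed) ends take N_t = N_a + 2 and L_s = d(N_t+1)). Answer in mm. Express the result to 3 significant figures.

89.7 mm

squared (closed) ends: N_t = N_a + 2 = 10 + 2 = 12
L_s = d·(N_t+1) = 6.9 × 13 = 89.7 mm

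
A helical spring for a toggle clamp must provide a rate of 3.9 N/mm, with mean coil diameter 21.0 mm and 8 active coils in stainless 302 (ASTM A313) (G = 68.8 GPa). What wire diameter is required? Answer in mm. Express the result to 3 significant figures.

d = (8D³N_a·k / G)^(1/4) = (8·21.0³·8·3.9 / (68.8×10³))^0.25
  = (33.598)^0.25 = 2.4076 mm

2.41 mm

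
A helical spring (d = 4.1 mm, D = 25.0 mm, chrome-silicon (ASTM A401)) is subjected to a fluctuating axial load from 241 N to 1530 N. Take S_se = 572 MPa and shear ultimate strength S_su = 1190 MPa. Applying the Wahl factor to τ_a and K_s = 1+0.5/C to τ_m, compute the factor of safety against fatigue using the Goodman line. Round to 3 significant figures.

C = D/d = 25.0/4.1 = 6.0976; K_W = (4C−1)/(4C−4)+0.615/C = 1.2480; K_s = 1+0.5/C = 1.0820
F_a = (F_max−F_min)/2 = 644.5 N; F_m = (F_max+F_min)/2 = 885.5 N
τ_a = K_W·8F_aD/(πd³) = 1.2480 × 595.32 = 742.95 MPa
τ_m = K_s·8F_mD/(πd³) = 1.0820 × 817.93 = 885 MPa
Goodman: 1/n_f = τ_a/S_se + τ_m/S_su = 742.95/572 + 885/1190 = 1.29887 + 0.74370 = 2.0426
n_f = 1/2.0426 = 0.4896

0.490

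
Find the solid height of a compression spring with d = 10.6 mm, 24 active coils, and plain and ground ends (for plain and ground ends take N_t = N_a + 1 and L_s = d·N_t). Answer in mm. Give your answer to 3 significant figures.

265 mm

plain and ground ends: N_t = N_a + 1 = 24 + 1 = 25
L_s = d·N_t = 10.6 × 25 = 265 mm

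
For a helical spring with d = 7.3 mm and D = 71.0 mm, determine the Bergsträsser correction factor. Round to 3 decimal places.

C = D/d = 71.0/7.3 = 9.7260
K_B = (4C+2)/(4C−3) = 40.904/35.904 = 1.1393

1.139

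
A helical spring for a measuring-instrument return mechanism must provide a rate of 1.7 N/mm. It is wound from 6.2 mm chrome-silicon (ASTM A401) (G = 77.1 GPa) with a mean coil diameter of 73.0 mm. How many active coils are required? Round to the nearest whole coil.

N_a = Gd⁴/(8D³k) = (77.1×10³ × 6.2⁴)/(8 × 73.0³ × 1.7)
    = 1.13926e+08 / 5.29063e+06 = 21.53 → 22 coils

22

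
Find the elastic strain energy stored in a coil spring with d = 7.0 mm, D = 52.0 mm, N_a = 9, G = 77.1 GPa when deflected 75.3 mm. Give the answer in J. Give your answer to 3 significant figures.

k = Gd⁴/(8D³N_a) = (77.1×10³)(7.0⁴)/(8·52.0³·9) = 18.285 N/mm
U = ½kδ² = 0.5 × 18.285 × 75.3² = 51840 N·mm = 51.84 J

51.8 J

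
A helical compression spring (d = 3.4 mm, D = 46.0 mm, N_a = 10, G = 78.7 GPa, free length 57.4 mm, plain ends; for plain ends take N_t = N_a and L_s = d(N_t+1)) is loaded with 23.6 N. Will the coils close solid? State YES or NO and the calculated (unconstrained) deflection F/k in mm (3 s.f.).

k = Gd⁴/(8D³N_a) = (78.7×10³)(3.4⁴)/(8·46.0³·10) = 1.3506 N/mm
N_t = 10; L_s = 3.4·11 = 37.4 mm; δ_solid = L₀ − L_s = 57.4 − 37.4 = 20 mm
δ = F/k = 23.6/1.3506 = 17.474 mm
δ < δ_solid → spring does not go solid

NO, δ = 17.5 mm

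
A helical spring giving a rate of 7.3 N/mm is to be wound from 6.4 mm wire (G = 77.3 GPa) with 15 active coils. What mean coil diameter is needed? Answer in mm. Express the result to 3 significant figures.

D = (Gd⁴/(8N_a·k))^(1/3) = (77.3×10³·6.4⁴/(8·15·7.3))^(1/3)
  = (148046)^(1/3) = 52.9011 mm

52.9 mm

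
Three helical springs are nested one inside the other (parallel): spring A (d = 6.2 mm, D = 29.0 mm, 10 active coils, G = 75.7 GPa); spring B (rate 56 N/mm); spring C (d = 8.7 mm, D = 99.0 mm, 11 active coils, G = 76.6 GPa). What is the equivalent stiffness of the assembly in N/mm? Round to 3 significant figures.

118 N/mm

k_A = Gd⁴/(8D³N_a) = (75.7×10³)(6.2⁴)/(8·29.0³·10) = 57.33 N/mm
k_C = Gd⁴/(8D³N_a) = (76.6×10³)(8.7⁴)/(8·99.0³·11) = 5.1395 N/mm
Parallel: k_eq = 57.33 + 56 + 5.1395 = 118.47 N/mm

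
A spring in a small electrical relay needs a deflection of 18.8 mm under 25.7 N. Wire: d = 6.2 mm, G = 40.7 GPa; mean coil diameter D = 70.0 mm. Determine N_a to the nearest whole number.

Required rate k = F/δ = 25.7/18.8 = 1.367 N/mm
N_a = Gd⁴/(8D³k) = (40.7×10³ × 6.2⁴)/(8 × 70.0³ × 1.367)
    = 6.01397e+07 / 3.75111e+06 = 16.03 → 16 coils

16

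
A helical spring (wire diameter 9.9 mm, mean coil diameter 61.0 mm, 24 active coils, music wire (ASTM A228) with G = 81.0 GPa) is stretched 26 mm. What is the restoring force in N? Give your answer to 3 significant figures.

464 N

k = Gd⁴/(8D³N_a) = (81.0×10³)(9.9⁴)/(8·61.0³·24) = 17.854 N/mm
F = k·δ = 17.854 × 26 = 464.2 N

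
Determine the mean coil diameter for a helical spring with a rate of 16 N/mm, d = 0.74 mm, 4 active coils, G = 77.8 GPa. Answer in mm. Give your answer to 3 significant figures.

D = (Gd⁴/(8N_a·k))^(1/3) = (77.8×10³·0.74⁴/(8·4·16))^(1/3)
  = (45.5655)^(1/3) = 3.5717 mm

3.57 mm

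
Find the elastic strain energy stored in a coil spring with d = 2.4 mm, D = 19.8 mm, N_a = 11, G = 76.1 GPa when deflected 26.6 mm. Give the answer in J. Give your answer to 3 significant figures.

1.31 J

k = Gd⁴/(8D³N_a) = (76.1×10³)(2.4⁴)/(8·19.8³·11) = 3.6962 N/mm
U = ½kδ² = 0.5 × 3.6962 × 26.6² = 1307.6 N·mm = 1.3076 J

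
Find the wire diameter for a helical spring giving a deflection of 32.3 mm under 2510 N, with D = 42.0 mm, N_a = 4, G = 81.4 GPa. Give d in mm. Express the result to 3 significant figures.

6.90 mm

Required rate k = F/δ = 2510/32.3 = 77.709 N/mm
d = (8D³N_a·k / G)^(1/4) = (8·42.0³·4·77.709 / (81.4×10³))^0.25
  = (2263.3)^0.25 = 6.8974 mm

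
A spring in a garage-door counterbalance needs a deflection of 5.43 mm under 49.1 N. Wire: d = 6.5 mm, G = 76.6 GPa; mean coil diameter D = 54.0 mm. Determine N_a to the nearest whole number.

12

Required rate k = F/δ = 49.1/5.43 = 9.0424 N/mm
N_a = Gd⁴/(8D³k) = (76.6×10³ × 6.5⁴)/(8 × 54.0³ × 9.0424)
    = 1.36736e+08 / 1.13908e+07 = 12 → 12 coils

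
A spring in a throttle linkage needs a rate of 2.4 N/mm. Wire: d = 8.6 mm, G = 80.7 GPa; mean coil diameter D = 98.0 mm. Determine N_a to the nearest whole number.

N_a = Gd⁴/(8D³k) = (80.7×10³ × 8.6⁴)/(8 × 98.0³ × 2.4)
    = 4.41436e+08 / 1.80709e+07 = 24.43 → 24 coils

24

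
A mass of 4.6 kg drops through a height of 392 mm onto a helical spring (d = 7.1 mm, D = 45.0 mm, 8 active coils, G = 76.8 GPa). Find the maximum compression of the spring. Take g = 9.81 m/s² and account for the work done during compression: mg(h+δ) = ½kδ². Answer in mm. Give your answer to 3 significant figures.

k = Gd⁴/(8D³N_a) = (76.8×10³)(7.1⁴)/(8·45.0³·8) = 33.464 N/mm
W = mg = 4.6 × 9.81 = 45.126 N
½kδ² − Wδ − Wh = 0 → δ = (W + √(W² + 2kWh))/k
δ = (45.126 + √(2036.4 + 1.18391e+06))/33.464 = (45.126 + 1089)/33.464 = 33.891 mm

33.9 mm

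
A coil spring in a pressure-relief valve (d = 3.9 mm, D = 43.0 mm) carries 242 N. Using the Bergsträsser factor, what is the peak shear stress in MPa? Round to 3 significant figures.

501 MPa

Spring index C = D/d = 43.0/3.9 = 11.0256
K_B = (4C+2)/(4C−3) = 46.103/41.103 = 1.1216
τ₀ = 8FD/(πd³) = 8·242·43.0/(π·3.9³) = 83248/186.36 = 446.71 MPa
τ_max = K·τ₀ = 1.1216 × 446.71 = 501.06 MPa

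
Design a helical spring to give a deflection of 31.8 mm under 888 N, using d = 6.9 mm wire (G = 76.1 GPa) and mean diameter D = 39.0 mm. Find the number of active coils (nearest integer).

13

Required rate k = F/δ = 888/31.8 = 27.925 N/mm
N_a = Gd⁴/(8D³k) = (76.1×10³ × 6.9⁴)/(8 × 39.0³ × 27.925)
    = 1.72497e+08 / 1.32516e+07 = 13.02 → 13 coils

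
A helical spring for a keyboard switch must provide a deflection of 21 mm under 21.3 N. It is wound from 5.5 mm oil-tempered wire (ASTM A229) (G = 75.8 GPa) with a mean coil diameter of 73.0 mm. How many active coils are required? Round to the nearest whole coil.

22

Required rate k = F/δ = 21.3/21 = 1.0143 N/mm
N_a = Gd⁴/(8D³k) = (75.8×10³ × 5.5⁴)/(8 × 73.0³ × 1.0143)
    = 6.93617e+07 / 3.1566e+06 = 21.97 → 22 coils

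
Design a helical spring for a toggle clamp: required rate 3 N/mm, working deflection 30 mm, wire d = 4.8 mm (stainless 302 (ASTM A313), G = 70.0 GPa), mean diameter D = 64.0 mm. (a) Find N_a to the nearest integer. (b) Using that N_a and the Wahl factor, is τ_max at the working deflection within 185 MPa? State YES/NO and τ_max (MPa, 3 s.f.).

N_a = Gd⁴/(8D³k) = (70.0×10³)(4.8⁴)/(8·64.0³·3) = 5.906 → N_a = 6
Actual rate k = Gd⁴/(8D³·6) = 2.9531 N/mm
Working load F = kδ = 2.9531·30 = 88.594 N
C = 64.0/4.8 = 13.3333; K_W = (4C−1)/(4C−4)+0.615/C = 1.1069
τ_max = K_W·8FD/(πd³) = 1.1069·130.56 = 144.52 MPa
τ_max ≤ 185 MPa → acceptable

(a) 6 coils; (b) YES, τ_max = 145 MPa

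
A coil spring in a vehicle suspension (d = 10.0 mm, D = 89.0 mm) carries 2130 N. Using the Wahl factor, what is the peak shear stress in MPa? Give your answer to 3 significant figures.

Spring index C = D/d = 89.0/10.0 = 8.9000
K_W = (4C−1)/(4C−4) + 0.615/C = 34.600/31.600 + 0.0691 = 1.1640
τ₀ = 8FD/(πd³) = 8·2130·89.0/(π·10.0³) = 1.51656e+06/3141.6 = 482.74 MPa
τ_max = K·τ₀ = 1.1640 × 482.74 = 561.92 MPa

562 MPa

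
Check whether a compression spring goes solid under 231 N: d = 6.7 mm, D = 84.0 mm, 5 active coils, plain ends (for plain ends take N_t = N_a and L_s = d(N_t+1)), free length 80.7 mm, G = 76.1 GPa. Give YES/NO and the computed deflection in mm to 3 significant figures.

NO, δ = 35.7 mm

k = Gd⁴/(8D³N_a) = (76.1×10³)(6.7⁴)/(8·84.0³·5) = 6.4682 N/mm
N_t = 5; L_s = 6.7·6 = 40.2 mm; δ_solid = L₀ − L_s = 80.7 − 40.2 = 40.5 mm
δ = F/k = 231/6.4682 = 35.713 mm
δ < δ_solid → spring does not go solid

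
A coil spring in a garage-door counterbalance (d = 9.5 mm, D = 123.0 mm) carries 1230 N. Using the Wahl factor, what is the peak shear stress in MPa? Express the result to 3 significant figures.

499 MPa

Spring index C = D/d = 123.0/9.5 = 12.9474
K_W = (4C−1)/(4C−4) + 0.615/C = 50.789/47.789 + 0.0475 = 1.1103
τ₀ = 8FD/(πd³) = 8·1230·123.0/(π·9.5³) = 1.21032e+06/2693.5 = 449.34 MPa
τ_max = K·τ₀ = 1.1103 × 449.34 = 498.9 MPa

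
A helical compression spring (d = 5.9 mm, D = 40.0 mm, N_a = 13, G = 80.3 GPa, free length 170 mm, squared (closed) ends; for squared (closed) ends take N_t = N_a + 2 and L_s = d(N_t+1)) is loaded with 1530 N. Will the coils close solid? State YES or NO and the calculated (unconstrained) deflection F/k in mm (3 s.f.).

YES, δ = 105 mm

k = Gd⁴/(8D³N_a) = (80.3×10³)(5.9⁴)/(8·40.0³·13) = 14.619 N/mm
N_t = 15; L_s = 5.9·16 = 94.4 mm; δ_solid = L₀ − L_s = 170 − 94.4 = 75.6 mm
δ = F/k = 1530/14.619 = 104.66 mm
δ ≥ δ_solid → spring goes solid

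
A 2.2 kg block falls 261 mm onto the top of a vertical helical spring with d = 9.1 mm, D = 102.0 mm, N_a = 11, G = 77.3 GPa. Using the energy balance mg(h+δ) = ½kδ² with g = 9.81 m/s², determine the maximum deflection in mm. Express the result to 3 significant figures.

48.5 mm

k = Gd⁴/(8D³N_a) = (77.3×10³)(9.1⁴)/(8·102.0³·11) = 5.6763 N/mm
W = mg = 2.2 × 9.81 = 21.582 N
½kδ² − Wδ − Wh = 0 → δ = (W + √(W² + 2kWh))/k
δ = (21.582 + √(465.78 + 63947.6))/5.6763 = (21.582 + 253.8)/5.6763 = 48.514 mm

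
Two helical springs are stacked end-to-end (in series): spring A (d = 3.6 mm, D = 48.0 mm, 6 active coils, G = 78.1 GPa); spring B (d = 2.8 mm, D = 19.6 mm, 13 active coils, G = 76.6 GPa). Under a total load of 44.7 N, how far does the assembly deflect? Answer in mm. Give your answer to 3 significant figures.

25.5 mm

k_A = Gd⁴/(8D³N_a) = (78.1×10³)(3.6⁴)/(8·48.0³·6) = 2.4711 N/mm
k_B = Gd⁴/(8D³N_a) = (76.6×10³)(2.8⁴)/(8·19.6³·13) = 6.0126 N/mm
Series: 1/k_eq = 1/2.4711 + 1/6.0126 = 0.57099; k_eq = 1.7513 N/mm
δ = F/k_eq = 44.7/1.7513 = 25.523 mm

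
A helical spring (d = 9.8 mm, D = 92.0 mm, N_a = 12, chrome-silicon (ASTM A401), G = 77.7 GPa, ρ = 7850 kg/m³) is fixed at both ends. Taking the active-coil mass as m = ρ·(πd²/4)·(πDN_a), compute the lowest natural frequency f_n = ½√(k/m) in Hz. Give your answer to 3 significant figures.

k = Gd⁴/(8D³N_a) = (77.7×10³)(9.8⁴)/(8·92.0³·12) = 9.5872 N/mm = 9587.2 N/m
Wire length L = πDN_a = π·92.0·12 = 3468.3 mm
m = ρ·(πd²/4)·L = 7850 × 75.43×10⁻⁶ m² × 3.4683 m = 2.0537 kg
f_n = ½√(k/m) = 0.5·√(9587.2/2.0537) = 0.5·√(4668.3) = 34.163 Hz

34.2 Hz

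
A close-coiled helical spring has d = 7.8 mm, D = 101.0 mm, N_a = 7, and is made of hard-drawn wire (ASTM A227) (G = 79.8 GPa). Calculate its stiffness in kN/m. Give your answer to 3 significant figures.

k = Gd⁴/(8D³N_a) = (79.8×10³ × 7.8⁴) / (8 × 101.0³ × 7)
  = 2.9538e+08 / 5.76969e+07 = 5.1195 N/mm

5.12 kN/m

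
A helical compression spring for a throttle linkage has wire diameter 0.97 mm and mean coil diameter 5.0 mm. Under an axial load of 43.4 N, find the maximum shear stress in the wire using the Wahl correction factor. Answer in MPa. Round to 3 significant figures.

787 MPa

Spring index C = D/d = 5.0/0.97 = 5.1546
K_W = (4C−1)/(4C−4) + 0.615/C = 19.619/16.619 + 0.1193 = 1.2998
τ₀ = 8FD/(πd³) = 8·43.4·5.0/(π·0.97³) = 1736/2.8672 = 605.46 MPa
τ_max = K·τ₀ = 1.2998 × 605.46 = 786.99 MPa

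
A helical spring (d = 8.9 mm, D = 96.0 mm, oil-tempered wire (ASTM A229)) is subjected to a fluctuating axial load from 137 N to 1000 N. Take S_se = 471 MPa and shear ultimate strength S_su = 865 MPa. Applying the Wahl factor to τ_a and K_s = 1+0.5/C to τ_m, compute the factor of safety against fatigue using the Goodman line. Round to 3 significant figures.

1.67

C = D/d = 96.0/8.9 = 10.7865; K_W = (4C−1)/(4C−4)+0.615/C = 1.1337; K_s = 1+0.5/C = 1.0464
F_a = (F_max−F_min)/2 = 431.5 N; F_m = (F_max+F_min)/2 = 568.5 N
τ_a = K_W·8F_aD/(πd³) = 1.1337 × 149.63 = 169.63 MPa
τ_m = K_s·8F_mD/(πd³) = 1.0464 × 197.14 = 206.28 MPa
Goodman: 1/n_f = τ_a/S_se + τ_m/S_su = 169.63/471 + 206.28/865 = 0.36015 + 0.23847 = 0.59862
n_f = 1/0.59862 = 1.671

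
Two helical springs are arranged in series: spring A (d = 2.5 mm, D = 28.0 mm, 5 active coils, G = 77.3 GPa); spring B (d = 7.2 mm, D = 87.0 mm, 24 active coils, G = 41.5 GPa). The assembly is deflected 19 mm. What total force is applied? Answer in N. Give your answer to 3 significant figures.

13.3 N

k_A = Gd⁴/(8D³N_a) = (77.3×10³)(2.5⁴)/(8·28.0³·5) = 3.4388 N/mm
k_B = Gd⁴/(8D³N_a) = (41.5×10³)(7.2⁴)/(8·87.0³·24) = 0.8821 N/mm
Series: 1/k_eq = 1/3.4388 + 1/0.8821 = 1.4245; k_eq = 0.70202 N/mm
F = k_eq·δ = 0.70202·19 = 13.338 N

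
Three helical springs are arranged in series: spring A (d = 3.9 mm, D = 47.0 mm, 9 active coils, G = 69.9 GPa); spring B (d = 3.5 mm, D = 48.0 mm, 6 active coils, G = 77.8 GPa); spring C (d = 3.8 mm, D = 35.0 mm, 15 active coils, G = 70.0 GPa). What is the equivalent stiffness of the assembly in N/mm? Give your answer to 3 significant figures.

0.788 N/mm

k_A = Gd⁴/(8D³N_a) = (69.9×10³)(3.9⁴)/(8·47.0³·9) = 2.1633 N/mm
k_B = Gd⁴/(8D³N_a) = (77.8×10³)(3.5⁴)/(8·48.0³·6) = 2.1993 N/mm
k_C = Gd⁴/(8D³N_a) = (70.0×10³)(3.8⁴)/(8·35.0³·15) = 2.8369 N/mm
Series: 1/k_eq = 1/2.1633 + 1/2.1993 + 1/2.8369 = 1.2694; k_eq = 0.78774 N/mm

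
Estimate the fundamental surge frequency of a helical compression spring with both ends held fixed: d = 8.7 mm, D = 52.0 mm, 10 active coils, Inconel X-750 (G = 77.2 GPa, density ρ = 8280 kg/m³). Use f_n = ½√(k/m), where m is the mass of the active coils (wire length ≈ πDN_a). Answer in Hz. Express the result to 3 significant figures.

k = Gd⁴/(8D³N_a) = (77.2×10³)(8.7⁴)/(8·52.0³·10) = 39.318 N/mm = 39318 N/m
Wire length L = πDN_a = π·52.0·10 = 1633.6 mm
m = ρ·(πd²/4)·L = 8280 × 59.447×10⁻⁶ m² × 1.6336 m = 0.8041 kg
f_n = ½√(k/m) = 0.5·√(39318/0.8041) = 0.5·√(48897) = 110.56 Hz

111 Hz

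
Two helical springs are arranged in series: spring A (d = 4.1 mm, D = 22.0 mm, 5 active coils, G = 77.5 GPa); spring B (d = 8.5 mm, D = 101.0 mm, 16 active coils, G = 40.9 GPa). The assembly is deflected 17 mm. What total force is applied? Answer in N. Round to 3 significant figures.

k_A = Gd⁴/(8D³N_a) = (77.5×10³)(4.1⁴)/(8·22.0³·5) = 51.417 N/mm
k_B = Gd⁴/(8D³N_a) = (40.9×10³)(8.5⁴)/(8·101.0³·16) = 1.6189 N/mm
Series: 1/k_eq = 1/51.417 + 1/1.6189 = 0.63715; k_eq = 1.5695 N/mm
F = k_eq·δ = 1.5695·17 = 26.682 N

26.7 N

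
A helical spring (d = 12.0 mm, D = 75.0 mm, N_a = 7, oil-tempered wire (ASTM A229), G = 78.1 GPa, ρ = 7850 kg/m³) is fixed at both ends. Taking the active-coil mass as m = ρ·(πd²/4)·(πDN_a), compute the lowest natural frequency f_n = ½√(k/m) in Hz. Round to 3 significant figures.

108 Hz

k = Gd⁴/(8D³N_a) = (78.1×10³)(12.0⁴)/(8·75.0³·7) = 68.549 N/mm = 68549 N/m
Wire length L = πDN_a = π·75.0·7 = 1649.3 mm
m = ρ·(πd²/4)·L = 7850 × 113.1×10⁻⁶ m² × 1.6493 m = 1.4643 kg
f_n = ½√(k/m) = 0.5·√(68549/1.4643) = 0.5·√(46814) = 108.18 Hz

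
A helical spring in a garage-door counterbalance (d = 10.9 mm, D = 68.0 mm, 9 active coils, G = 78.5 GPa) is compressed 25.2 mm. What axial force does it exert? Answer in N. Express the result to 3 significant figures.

k = Gd⁴/(8D³N_a) = (78.5×10³)(10.9⁴)/(8·68.0³·9) = 48.946 N/mm
F = k·δ = 48.946 × 25.2 = 1233.4 N

1230 N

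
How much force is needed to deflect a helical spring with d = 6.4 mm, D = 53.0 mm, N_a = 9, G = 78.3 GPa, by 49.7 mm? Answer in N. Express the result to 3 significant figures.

609 N

k = Gd⁴/(8D³N_a) = (78.3×10³)(6.4⁴)/(8·53.0³·9) = 12.255 N/mm
F = k·δ = 12.255 × 49.7 = 609.09 N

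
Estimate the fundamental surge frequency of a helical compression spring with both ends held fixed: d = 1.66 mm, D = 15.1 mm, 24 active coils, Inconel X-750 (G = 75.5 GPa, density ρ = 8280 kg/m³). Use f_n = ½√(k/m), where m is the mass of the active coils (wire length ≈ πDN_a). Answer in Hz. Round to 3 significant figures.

103 Hz

k = Gd⁴/(8D³N_a) = (75.5×10³)(1.66⁴)/(8·15.1³·24) = 0.86726 N/mm = 867.26 N/m
Wire length L = πDN_a = π·15.1·24 = 1138.5 mm
m = ρ·(πd²/4)·L = 8280 × 2.1642×10⁻⁶ m² × 1.1385 m = 0.020402 kg
f_n = ½√(k/m) = 0.5·√(867.26/0.020402) = 0.5·√(42508) = 103.09 Hz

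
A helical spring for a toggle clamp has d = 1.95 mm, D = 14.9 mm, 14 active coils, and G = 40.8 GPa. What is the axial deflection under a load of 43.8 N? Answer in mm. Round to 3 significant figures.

k = Gd⁴/(8D³N_a) = (40.8×10³)(1.95⁴)/(8·14.9³·14) = 1.5923 N/mm
δ = F/k = 43.8 / 1.5923 = 27.508 mm

27.5 mm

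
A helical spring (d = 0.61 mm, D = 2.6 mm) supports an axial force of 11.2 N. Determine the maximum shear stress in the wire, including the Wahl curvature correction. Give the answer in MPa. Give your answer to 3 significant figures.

Spring index C = D/d = 2.6/0.61 = 4.2623
K_W = (4C−1)/(4C−4) + 0.615/C = 16.049/13.049 + 0.1443 = 1.3742
τ₀ = 8FD/(πd³) = 8·11.2·2.6/(π·0.61³) = 232.96/0.71308 = 326.69 MPa
τ_max = K·τ₀ = 1.3742 × 326.69 = 448.94 MPa

449 MPa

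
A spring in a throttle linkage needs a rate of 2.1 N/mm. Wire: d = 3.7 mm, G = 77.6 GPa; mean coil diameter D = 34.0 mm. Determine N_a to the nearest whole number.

22

N_a = Gd⁴/(8D³k) = (77.6×10³ × 3.7⁴)/(8 × 34.0³ × 2.1)
    = 1.45435e+07 / 660307 = 22.03 → 22 coils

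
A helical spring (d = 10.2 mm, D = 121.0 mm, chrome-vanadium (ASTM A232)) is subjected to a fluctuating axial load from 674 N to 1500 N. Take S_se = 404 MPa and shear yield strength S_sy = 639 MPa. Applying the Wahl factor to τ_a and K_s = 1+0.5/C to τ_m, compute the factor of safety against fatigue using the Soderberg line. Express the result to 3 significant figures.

C = D/d = 121.0/10.2 = 11.8627; K_W = (4C−1)/(4C−4)+0.615/C = 1.1209; K_s = 1+0.5/C = 1.0421
F_a = (F_max−F_min)/2 = 413 N; F_m = (F_max+F_min)/2 = 1087 N
τ_a = K_W·8F_aD/(πd³) = 1.1209 × 119.92 = 134.41 MPa
τ_m = K_s·8F_mD/(πd³) = 1.0421 × 315.61 = 328.92 MPa
Soderberg: 1/n_f = τ_a/S_se + τ_m/S_sy = 134.41/404 + 328.92/639 = 0.33270 + 0.51473 = 0.84744
n_f = 1/0.84744 = 1.18

1.18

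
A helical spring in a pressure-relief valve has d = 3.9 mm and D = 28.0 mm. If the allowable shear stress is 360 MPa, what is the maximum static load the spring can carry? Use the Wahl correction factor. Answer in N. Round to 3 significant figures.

C = D/d = 28.0/3.9 = 7.1795
K_W = (4C−1)/(4C−4) + 0.615/C = 27.718/24.718 + 0.0857 = 1.2070
τ_max = K·8FD/(πd³) → F_max = τ_allow·πd³/(8DK)
F_max = 360·π·3.9³/(8·28.0·1.2070) = 67088/270.37 = 248.13 N

248 N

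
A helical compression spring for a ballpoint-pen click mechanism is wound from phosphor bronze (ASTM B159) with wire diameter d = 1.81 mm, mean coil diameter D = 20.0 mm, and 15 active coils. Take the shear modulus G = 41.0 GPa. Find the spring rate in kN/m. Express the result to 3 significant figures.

k = Gd⁴/(8D³N_a) = (41.0×10³ × 1.81⁴) / (8 × 20.0³ × 15)
  = 440046 / 960000 = 0.45838 N/mm

0.458 kN/m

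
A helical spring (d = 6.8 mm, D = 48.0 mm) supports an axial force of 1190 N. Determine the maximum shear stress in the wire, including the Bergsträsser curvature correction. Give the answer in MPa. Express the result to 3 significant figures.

554 MPa

Spring index C = D/d = 48.0/6.8 = 7.0588
K_B = (4C+2)/(4C−3) = 30.235/25.235 = 1.1981
τ₀ = 8FD/(πd³) = 8·1190·48.0/(π·6.8³) = 456960/987.82 = 462.6 MPa
τ_max = K·τ₀ = 1.1981 × 462.6 = 554.25 MPa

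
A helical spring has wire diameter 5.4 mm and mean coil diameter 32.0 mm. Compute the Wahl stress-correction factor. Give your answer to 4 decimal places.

1.2560

C = D/d = 32.0/5.4 = 5.9259
K_W = (4C−1)/(4C−4) + 0.615/C = 22.704/19.704 + 0.1038 = 1.2560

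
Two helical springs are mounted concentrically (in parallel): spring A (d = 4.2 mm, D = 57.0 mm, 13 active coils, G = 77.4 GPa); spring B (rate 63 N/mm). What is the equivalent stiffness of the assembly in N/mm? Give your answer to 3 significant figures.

64.3 N/mm

k_A = Gd⁴/(8D³N_a) = (77.4×10³)(4.2⁴)/(8·57.0³·13) = 1.2505 N/mm
Parallel: k_eq = 1.2505 + 63 = 64.25 N/mm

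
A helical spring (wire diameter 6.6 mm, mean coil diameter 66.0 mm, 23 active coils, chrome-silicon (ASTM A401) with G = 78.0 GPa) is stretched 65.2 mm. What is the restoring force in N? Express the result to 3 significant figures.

182 N

k = Gd⁴/(8D³N_a) = (78.0×10³)(6.6⁴)/(8·66.0³·23) = 2.7978 N/mm
F = k·δ = 2.7978 × 65.2 = 182.42 N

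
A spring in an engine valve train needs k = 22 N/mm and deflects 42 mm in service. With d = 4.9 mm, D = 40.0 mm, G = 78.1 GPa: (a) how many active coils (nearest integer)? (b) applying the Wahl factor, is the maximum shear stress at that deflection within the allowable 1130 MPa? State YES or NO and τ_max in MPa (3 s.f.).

(a) 4 coils; (b) YES, τ_max = 943 MPa

N_a = Gd⁴/(8D³k) = (78.1×10³)(4.9⁴)/(8·40.0³·22) = 3.997 → N_a = 4
Actual rate k = Gd⁴/(8D³·4) = 21.984 N/mm
Working load F = kδ = 21.984·42 = 923.33 N
C = 40.0/4.9 = 8.1633; K_W = (4C−1)/(4C−4)+0.615/C = 1.1800
τ_max = K_W·8FD/(πd³) = 1.1800·799.4 = 943.33 MPa
τ_max ≤ 1130 MPa → acceptable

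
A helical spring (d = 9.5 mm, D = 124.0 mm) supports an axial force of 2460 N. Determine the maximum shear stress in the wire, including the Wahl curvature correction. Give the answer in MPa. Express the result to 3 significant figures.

Spring index C = D/d = 124.0/9.5 = 13.0526
K_W = (4C−1)/(4C−4) + 0.615/C = 51.211/48.211 + 0.0471 = 1.1093
τ₀ = 8FD/(πd³) = 8·2460·124.0/(π·9.5³) = 2.44032e+06/2693.5 = 906 MPa
τ_max = K·τ₀ = 1.1093 × 906 = 1005.1 MPa

1010 MPa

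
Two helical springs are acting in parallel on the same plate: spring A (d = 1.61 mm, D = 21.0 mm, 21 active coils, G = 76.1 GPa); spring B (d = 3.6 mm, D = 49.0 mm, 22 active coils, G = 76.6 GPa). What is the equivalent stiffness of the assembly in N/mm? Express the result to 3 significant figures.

k_A = Gd⁴/(8D³N_a) = (76.1×10³)(1.61⁴)/(8·21.0³·21) = 0.32864 N/mm
k_B = Gd⁴/(8D³N_a) = (76.6×10³)(3.6⁴)/(8·49.0³·22) = 0.62135 N/mm
Parallel: k_eq = 0.32864 + 0.62135 = 0.94999 N/mm

0.950 N/mm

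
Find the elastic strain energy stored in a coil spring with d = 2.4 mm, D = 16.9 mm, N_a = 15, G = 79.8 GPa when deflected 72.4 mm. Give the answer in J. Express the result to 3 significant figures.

k = Gd⁴/(8D³N_a) = (79.8×10³)(2.4⁴)/(8·16.9³·15) = 4.571 N/mm
U = ½kδ² = 0.5 × 4.571 × 72.4² = 11980 N·mm = 11.98 J

12.0 J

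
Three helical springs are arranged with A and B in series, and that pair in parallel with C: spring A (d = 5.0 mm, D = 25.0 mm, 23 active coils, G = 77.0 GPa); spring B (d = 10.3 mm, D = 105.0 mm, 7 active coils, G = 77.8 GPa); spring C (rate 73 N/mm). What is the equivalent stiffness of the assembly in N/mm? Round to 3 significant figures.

k_A = Gd⁴/(8D³N_a) = (77.0×10³)(5.0⁴)/(8·25.0³·23) = 16.739 N/mm
k_B = Gd⁴/(8D³N_a) = (77.8×10³)(10.3⁴)/(8·105.0³·7) = 13.507 N/mm
Springs A,B series: k_AB = 1/(1/16.739+1/13.507) = 7.4753 N/mm; parallel with C: k_eq = 7.4753+73 = 80.475 N/mm

80.5 N/mm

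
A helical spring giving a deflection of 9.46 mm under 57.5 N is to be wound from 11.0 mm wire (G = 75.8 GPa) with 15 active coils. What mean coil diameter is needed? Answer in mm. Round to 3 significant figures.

115 mm

Required rate k = F/δ = 57.5/9.46 = 6.0782 N/mm
D = (Gd⁴/(8N_a·k))^(1/3) = (75.8×10³·11.0⁴/(8·15·6.0782))^(1/3)
  = (1.52154e+06)^(1/3) = 115.0166 mm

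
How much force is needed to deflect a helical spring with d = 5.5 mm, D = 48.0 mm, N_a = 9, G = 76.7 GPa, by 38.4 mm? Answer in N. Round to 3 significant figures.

338 N

k = Gd⁴/(8D³N_a) = (76.7×10³)(5.5⁴)/(8·48.0³·9) = 8.8143 N/mm
F = k·δ = 8.8143 × 38.4 = 338.47 N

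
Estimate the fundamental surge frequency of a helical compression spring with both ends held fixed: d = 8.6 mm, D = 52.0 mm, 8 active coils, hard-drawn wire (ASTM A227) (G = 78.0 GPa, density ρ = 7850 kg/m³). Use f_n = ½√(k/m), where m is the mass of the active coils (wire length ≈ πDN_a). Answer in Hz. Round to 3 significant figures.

k = Gd⁴/(8D³N_a) = (78.0×10³)(8.6⁴)/(8·52.0³·8) = 47.413 N/mm = 47413 N/m
Wire length L = πDN_a = π·52.0·8 = 1306.9 mm
m = ρ·(πd²/4)·L = 7850 × 58.088×10⁻⁶ m² × 1.3069 m = 0.59594 kg
f_n = ½√(k/m) = 0.5·√(47413/0.59594) = 0.5·√(79561) = 141.03 Hz

141 Hz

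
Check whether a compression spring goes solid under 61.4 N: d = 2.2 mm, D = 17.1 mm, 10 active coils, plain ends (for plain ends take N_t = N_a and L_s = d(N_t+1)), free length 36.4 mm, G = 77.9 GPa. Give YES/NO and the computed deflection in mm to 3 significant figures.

k = Gd⁴/(8D³N_a) = (77.9×10³)(2.2⁴)/(8·17.1³·10) = 4.5619 N/mm
N_t = 10; L_s = 2.2·11 = 24.2 mm; δ_solid = L₀ − L_s = 36.4 − 24.2 = 12.2 mm
δ = F/k = 61.4/4.5619 = 13.459 mm
δ ≥ δ_solid → spring goes solid

YES, δ = 13.5 mm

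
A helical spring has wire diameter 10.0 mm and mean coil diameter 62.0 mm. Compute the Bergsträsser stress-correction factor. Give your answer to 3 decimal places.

1.229

C = D/d = 62.0/10.0 = 6.2000
K_B = (4C+2)/(4C−3) = 26.800/21.800 = 1.2294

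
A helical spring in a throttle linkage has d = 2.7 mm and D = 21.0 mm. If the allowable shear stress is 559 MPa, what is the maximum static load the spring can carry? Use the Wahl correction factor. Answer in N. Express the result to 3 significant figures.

C = D/d = 21.0/2.7 = 7.7778
K_W = (4C−1)/(4C−4) + 0.615/C = 30.111/27.111 + 0.0791 = 1.1897
τ_max = K·8FD/(πd³) → F_max = τ_allow·πd³/(8DK)
F_max = 559·π·2.7³/(8·21.0·1.1897) = 34566/199.87 = 172.94 N

173 N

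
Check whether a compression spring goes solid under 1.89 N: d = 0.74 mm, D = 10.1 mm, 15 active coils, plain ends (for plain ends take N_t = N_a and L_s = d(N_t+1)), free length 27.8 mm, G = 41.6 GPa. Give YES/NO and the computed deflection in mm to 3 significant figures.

k = Gd⁴/(8D³N_a) = (41.6×10³)(0.74⁴)/(8·10.1³·15) = 0.1009 N/mm
N_t = 15; L_s = 0.74·16 = 11.84 mm; δ_solid = L₀ − L_s = 27.8 − 11.84 = 15.96 mm
δ = F/k = 1.89/0.1009 = 18.732 mm
δ ≥ δ_solid → spring goes solid

YES, δ = 18.7 mm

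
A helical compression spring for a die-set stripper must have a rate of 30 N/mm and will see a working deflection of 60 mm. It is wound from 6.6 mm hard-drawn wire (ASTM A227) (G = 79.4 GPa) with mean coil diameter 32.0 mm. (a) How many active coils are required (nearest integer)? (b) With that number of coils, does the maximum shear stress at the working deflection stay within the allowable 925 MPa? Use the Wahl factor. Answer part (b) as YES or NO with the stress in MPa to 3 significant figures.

N_a = Gd⁴/(8D³k) = (79.4×10³)(6.6⁴)/(8·32.0³·30) = 19.16 → N_a = 19
Actual rate k = Gd⁴/(8D³·19) = 30.248 N/mm
Working load F = kδ = 30.248·60 = 1814.9 N
C = 32.0/6.6 = 4.8485; K_W = (4C−1)/(4C−4)+0.615/C = 1.3217
τ_max = K_W·8FD/(πd³) = 1.3217·514.41 = 679.91 MPa
τ_max ≤ 925 MPa → acceptable

(a) 19 coils; (b) YES, τ_max = 680 MPa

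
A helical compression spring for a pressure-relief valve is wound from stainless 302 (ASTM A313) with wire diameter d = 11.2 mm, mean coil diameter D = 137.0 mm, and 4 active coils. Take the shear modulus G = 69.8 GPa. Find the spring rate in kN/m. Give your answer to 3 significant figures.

13.3 kN/m

k = Gd⁴/(8D³N_a) = (69.8×10³ × 11.2⁴) / (8 × 137.0³ × 4)
  = 1.09832e+09 / 8.22833e+07 = 13.348 N/mm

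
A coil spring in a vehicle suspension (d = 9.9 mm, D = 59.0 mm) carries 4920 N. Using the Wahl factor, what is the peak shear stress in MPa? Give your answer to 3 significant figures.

Spring index C = D/d = 59.0/9.9 = 5.9596
K_W = (4C−1)/(4C−4) + 0.615/C = 22.838/19.838 + 0.1032 = 1.2544
τ₀ = 8FD/(πd³) = 8·4920·59.0/(π·9.9³) = 2.32224e+06/3048.3 = 761.82 MPa
τ_max = K·τ₀ = 1.2544 × 761.82 = 955.64 MPa

956 MPa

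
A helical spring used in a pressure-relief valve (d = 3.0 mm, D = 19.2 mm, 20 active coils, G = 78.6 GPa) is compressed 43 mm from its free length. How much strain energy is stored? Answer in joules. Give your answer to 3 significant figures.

k = Gd⁴/(8D³N_a) = (78.6×10³)(3.0⁴)/(8·19.2³·20) = 5.6219 N/mm
U = ½kδ² = 0.5 × 5.6219 × 43² = 5197.5 N·mm = 5.1975 J

5.20 J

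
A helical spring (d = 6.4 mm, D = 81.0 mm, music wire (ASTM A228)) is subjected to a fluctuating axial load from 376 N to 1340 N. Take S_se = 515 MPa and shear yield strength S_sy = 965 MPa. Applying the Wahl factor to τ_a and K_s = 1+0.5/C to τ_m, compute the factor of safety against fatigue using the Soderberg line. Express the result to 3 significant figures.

C = D/d = 81.0/6.4 = 12.6562; K_W = (4C−1)/(4C−4)+0.615/C = 1.1129; K_s = 1+0.5/C = 1.0395
F_a = (F_max−F_min)/2 = 482 N; F_m = (F_max+F_min)/2 = 858 N
τ_a = K_W·8F_aD/(πd³) = 1.1129 × 379.26 = 422.09 MPa
τ_m = K_s·8F_mD/(πd³) = 1.0395 × 675.11 = 701.78 MPa
Soderberg: 1/n_f = τ_a/S_se + τ_m/S_sy = 422.09/515 + 701.78/965 = 0.81959 + 0.72723 = 1.5468
n_f = 1/1.5468 = 0.6465

0.646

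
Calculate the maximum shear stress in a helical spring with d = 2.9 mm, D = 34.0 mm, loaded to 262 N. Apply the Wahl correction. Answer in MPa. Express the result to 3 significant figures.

Spring index C = D/d = 34.0/2.9 = 11.7241
K_W = (4C−1)/(4C−4) + 0.615/C = 45.897/42.897 + 0.0525 = 1.1224
τ₀ = 8FD/(πd³) = 8·262·34.0/(π·2.9³) = 71264/76.62 = 930.09 MPa
τ_max = K·τ₀ = 1.1224 × 930.09 = 1043.9 MPa

1040 MPa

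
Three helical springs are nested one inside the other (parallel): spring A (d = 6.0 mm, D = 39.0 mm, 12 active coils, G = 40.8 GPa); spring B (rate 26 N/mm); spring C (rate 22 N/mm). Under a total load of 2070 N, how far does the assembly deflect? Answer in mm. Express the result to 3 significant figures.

36.1 mm

k_A = Gd⁴/(8D³N_a) = (40.8×10³)(6.0⁴)/(8·39.0³·12) = 9.2854 N/mm
Parallel: k_eq = 9.2854 + 26 + 22 = 57.285 N/mm
δ = F/k_eq = 2070/57.285 = 36.135 mm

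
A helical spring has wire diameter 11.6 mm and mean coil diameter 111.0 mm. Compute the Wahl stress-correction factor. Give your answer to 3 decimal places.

C = D/d = 111.0/11.6 = 9.5690
K_W = (4C−1)/(4C−4) + 0.615/C = 37.276/34.276 + 0.0643 = 1.1518

1.152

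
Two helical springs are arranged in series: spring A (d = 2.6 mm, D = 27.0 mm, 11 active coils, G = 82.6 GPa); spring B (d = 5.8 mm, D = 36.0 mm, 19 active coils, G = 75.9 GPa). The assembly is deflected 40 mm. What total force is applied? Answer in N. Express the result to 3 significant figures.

73.9 N

k_A = Gd⁴/(8D³N_a) = (82.6×10³)(2.6⁴)/(8·27.0³·11) = 2.1792 N/mm
k_B = Gd⁴/(8D³N_a) = (75.9×10³)(5.8⁴)/(8·36.0³·19) = 12.112 N/mm
Series: 1/k_eq = 1/2.1792 + 1/12.112 = 0.54145; k_eq = 1.8469 N/mm
F = k_eq·δ = 1.8469·40 = 73.876 N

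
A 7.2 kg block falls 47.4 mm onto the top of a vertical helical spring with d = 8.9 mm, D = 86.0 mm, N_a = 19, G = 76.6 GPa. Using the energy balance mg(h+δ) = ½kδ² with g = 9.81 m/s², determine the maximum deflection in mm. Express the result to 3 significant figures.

k = Gd⁴/(8D³N_a) = (76.6×10³)(8.9⁴)/(8·86.0³·19) = 4.9711 N/mm
W = mg = 7.2 × 9.81 = 70.632 N
½kδ² − Wδ − Wh = 0 → δ = (W + √(W² + 2kWh))/k
δ = (70.632 + √(4988.9 + 33285.9))/4.9711 = (70.632 + 195.64)/4.9711 = 53.564 mm

53.6 mm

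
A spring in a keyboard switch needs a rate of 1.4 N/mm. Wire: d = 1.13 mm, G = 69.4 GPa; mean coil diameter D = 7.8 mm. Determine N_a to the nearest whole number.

N_a = Gd⁴/(8D³k) = (69.4×10³ × 1.13⁴)/(8 × 7.8³ × 1.4)
    = 113155 / 5314.98 = 21.29 → 21 coils

21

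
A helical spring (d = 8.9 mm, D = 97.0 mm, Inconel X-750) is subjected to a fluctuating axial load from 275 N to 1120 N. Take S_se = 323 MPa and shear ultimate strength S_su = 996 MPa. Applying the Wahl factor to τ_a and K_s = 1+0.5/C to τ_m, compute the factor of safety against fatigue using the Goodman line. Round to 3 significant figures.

1.29

C = D/d = 97.0/8.9 = 10.8989; K_W = (4C−1)/(4C−4)+0.615/C = 1.1322; K_s = 1+0.5/C = 1.0459
F_a = (F_max−F_min)/2 = 422.5 N; F_m = (F_max+F_min)/2 = 697.5 N
τ_a = K_W·8F_aD/(πd³) = 1.1322 × 148.04 = 167.61 MPa
τ_m = K_s·8F_mD/(πd³) = 1.0459 × 244.39 = 255.6 MPa
Goodman: 1/n_f = τ_a/S_se + τ_m/S_su = 167.61/323 + 255.6/996 = 0.51890 + 0.25663 = 0.77553
n_f = 1/0.77553 = 1.289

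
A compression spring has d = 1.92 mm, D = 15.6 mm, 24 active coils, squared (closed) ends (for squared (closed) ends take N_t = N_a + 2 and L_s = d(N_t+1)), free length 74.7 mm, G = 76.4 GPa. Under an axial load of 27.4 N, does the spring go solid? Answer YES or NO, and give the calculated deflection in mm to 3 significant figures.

NO, δ = 19.2 mm

k = Gd⁴/(8D³N_a) = (76.4×10³)(1.92⁴)/(8·15.6³·24) = 1.4244 N/mm
N_t = 26; L_s = 1.92·27 = 51.84 mm; δ_solid = L₀ − L_s = 74.7 − 51.84 = 22.86 mm
δ = F/k = 27.4/1.4244 = 19.237 mm
δ < δ_solid → spring does not go solid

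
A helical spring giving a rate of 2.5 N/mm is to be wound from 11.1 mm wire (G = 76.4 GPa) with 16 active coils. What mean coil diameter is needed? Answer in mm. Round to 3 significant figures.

D = (Gd⁴/(8N_a·k))^(1/3) = (76.4×10³·11.1⁴/(8·16·2.5))^(1/3)
  = (3.62439e+06)^(1/3) = 153.6073 mm

154 mm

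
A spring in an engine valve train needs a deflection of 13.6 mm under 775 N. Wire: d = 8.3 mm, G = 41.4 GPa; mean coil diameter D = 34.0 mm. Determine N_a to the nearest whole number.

Required rate k = F/δ = 775/13.6 = 56.985 N/mm
N_a = Gd⁴/(8D³k) = (41.4×10³ × 8.3⁴)/(8 × 34.0³ × 56.985)
    = 1.96477e+08 / 1.7918e+07 = 10.97 → 11 coils

11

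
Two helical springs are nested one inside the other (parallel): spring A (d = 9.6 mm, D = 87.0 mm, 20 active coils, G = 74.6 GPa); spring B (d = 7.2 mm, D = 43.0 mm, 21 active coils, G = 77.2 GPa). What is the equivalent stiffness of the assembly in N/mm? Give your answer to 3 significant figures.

21.5 N/mm

k_A = Gd⁴/(8D³N_a) = (74.6×10³)(9.6⁴)/(8·87.0³·20) = 6.0138 N/mm
k_B = Gd⁴/(8D³N_a) = (77.2×10³)(7.2⁴)/(8·43.0³·21) = 15.532 N/mm
Parallel: k_eq = 6.0138 + 15.532 = 21.546 N/mm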